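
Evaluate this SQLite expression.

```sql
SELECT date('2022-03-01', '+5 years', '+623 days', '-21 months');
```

2027-02-13

Adding +5 years to 2022-03-01 gives 2027-03-01.
Applying '+623 days' to 2027-03-01: counting 623 days forward gives 2028-11-13.
Adding -21 months to 2028-11-13 gives 2027-02-13.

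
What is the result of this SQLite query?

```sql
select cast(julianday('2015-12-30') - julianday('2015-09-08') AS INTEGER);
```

22 days remain in September 2015 after the 8th (30 − 8).
October 2015: 31 days.
November 2015: 30 days.
Then 30 days into December 2015.
Total: 22 + 31 + 30 + 30 = 113.

113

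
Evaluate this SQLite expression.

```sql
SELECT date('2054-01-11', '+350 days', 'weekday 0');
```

2054-12-27

Applying '+350 days' to 2054-01-11: counting 350 days forward gives 2054-12-27.
`weekday 0` advances to the next Sunday; 2054-12-27 is already a Sunday, so it stays at 2054-12-27.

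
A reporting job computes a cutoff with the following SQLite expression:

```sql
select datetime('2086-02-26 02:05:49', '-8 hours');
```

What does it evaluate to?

2086-02-25 18:05:49

-8 hours from 2086-02-26 02:05:49 is 2086-02-25 18:05:49 (crosses midnight).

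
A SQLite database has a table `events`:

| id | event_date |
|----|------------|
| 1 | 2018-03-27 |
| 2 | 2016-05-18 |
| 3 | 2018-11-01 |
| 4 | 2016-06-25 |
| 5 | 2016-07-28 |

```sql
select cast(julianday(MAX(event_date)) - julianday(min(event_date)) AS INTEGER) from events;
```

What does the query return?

897

MIN = 2016-05-18, MAX = 2018-11-01.
13 days remain in May 2016 after the 18th (31 − 18).
Full months from June 2016 through October 2018 contribute their day counts.
Then 1 day into November 2018.
Total: 13 + 30 + 31 + 31 + 30 + 31 + 30 + 31 + 31 + 28 + 31 + 30 + 31 + 30 + 31 + 31 + 30 + 31 + 30 + 31 + 31 + 28 + 31 + 30 + 31 + 30 + 31 + 31 + 30 + 31 + 1 = 897.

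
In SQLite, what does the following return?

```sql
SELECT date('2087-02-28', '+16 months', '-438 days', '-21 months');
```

Adding +16 months to 2087-02-28 gives 2088-06-28.
Applying '-438 days' to 2088-06-28: counting 438 days back gives 2087-04-17.
Adding -21 months to 2087-04-17 gives 2085-07-17.

2085-07-17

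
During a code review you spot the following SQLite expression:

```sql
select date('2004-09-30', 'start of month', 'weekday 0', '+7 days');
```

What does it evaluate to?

`start of month` rewinds 2004-09-30 to 2004-09-01.
`weekday 0` advances to the next Sunday; 2004-09-01 is a Wednesday, so it moves forward to 2004-09-05.
Advancing 7 more days within September lands on 2004-09-12.

2004-09-12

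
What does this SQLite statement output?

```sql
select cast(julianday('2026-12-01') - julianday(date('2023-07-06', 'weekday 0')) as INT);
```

1241

`weekday 0` advances to the next Sunday; 2023-07-06 is a Thursday, so it moves forward to 2023-07-09.
22 days remain in July 2023 after the 9th (31 − 9).
Full months from August 2023 through November 2026 contribute their day counts.
Then 1 day into December 2026.
Total: 22 + 31 + 30 + 31 + 30 + 31 + 31 + 29 + 31 + 30 + 31 + 30 + 31 + 31 + 30 + 31 + 30 + 31 + 31 + 28 + 31 + 30 + 31 + 30 + 31 + 31 + 30 + 31 + 30 + 31 + 31 + 28 + 31 + 30 + 31 + 30 + 31 + 31 + 30 + 31 + 30 + 1 = 1241.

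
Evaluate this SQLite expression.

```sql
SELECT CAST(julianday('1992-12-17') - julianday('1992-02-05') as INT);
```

24 days remain in February 1992 after the 5th (29 − 5).
Full months from March 1992 through November 1992 contribute their day counts.
Then 17 days into December 1992.
Total: 24 + 31 + 30 + 31 + 30 + 31 + 31 + 30 + 31 + 30 + 17 = 316.

316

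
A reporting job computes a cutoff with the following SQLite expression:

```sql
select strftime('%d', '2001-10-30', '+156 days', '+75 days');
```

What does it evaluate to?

18

First apply '+156 days', '+75 days': 2001-10-30 → 2002-06-18.
`%d` extracts the 2-digit day of month: 18.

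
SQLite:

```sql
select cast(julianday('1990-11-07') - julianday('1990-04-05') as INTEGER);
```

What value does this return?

216

25 days remain in April 1990 after the 5th (30 − 5).
Full months from May 1990 through October 1990 contribute their day counts.
Then 7 days into November 1990.
Total: 25 + 31 + 30 + 31 + 31 + 30 + 31 + 7 = 216.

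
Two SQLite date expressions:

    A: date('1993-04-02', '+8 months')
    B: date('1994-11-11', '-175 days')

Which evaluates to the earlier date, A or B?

A = 1993-12-02.
B = 1994-05-20.
A is earlier.

A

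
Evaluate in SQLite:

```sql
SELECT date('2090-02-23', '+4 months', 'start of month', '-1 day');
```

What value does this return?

2090-05-31

Adding +4 months to 2090-02-23 gives 2090-06-23.
`start of month` rewinds 2090-06-23 to 2090-06-01.
Going back 1 day from 2090-06-01 reaches 2090-05-31 (last day of May, 31 days).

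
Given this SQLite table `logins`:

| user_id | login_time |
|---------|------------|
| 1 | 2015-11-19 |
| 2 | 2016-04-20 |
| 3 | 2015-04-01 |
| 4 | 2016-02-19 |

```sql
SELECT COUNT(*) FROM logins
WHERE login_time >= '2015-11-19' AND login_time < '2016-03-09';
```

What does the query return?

2

Rows in [2015-11-19, 2016-03-09): 2015-11-19, 2016-02-19 → 2 rows.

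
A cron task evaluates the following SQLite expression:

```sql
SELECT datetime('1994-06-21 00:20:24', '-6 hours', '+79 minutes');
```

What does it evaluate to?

1994-06-20 19:39:24

-6 hours from 1994-06-21 00:20:24 is 1994-06-20 18:20:24 (crosses midnight).
79 minutes = 1h 19m; +79 minutes from 1994-06-20 18:20:24 is 1994-06-20 19:39:24.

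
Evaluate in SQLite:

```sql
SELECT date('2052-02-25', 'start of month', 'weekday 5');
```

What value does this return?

2052-02-02

`start of month` rewinds 2052-02-25 to 2052-02-01.
`weekday 5` advances to the next Friday; 2052-02-01 is a Thursday, so it moves forward to 2052-02-02.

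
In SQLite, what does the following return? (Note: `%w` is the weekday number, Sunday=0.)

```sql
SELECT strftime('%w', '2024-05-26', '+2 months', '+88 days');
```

First apply '+2 months', '+88 days': 2024-05-26 → 2024-10-22.
2024-10-22 is a Tuesday; with Sunday=0 that is 2.

2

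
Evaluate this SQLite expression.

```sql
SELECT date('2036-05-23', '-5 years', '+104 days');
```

Adding -5 years to 2036-05-23 gives 2031-05-23.
Applying '+104 days' to 2031-05-23: counting 104 days forward gives 2031-09-04.

2031-09-04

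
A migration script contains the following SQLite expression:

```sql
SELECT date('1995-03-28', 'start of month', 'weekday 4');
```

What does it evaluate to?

`start of month` rewinds 1995-03-28 to 1995-03-01.
`weekday 4` advances to the next Thursday; 1995-03-01 is a Wednesday, so it moves forward to 1995-03-02.

1995-03-02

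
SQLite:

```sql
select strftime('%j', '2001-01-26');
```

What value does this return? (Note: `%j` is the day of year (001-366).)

Day-of-year for 2001-01-26: days since 2001-01-01 inclusive = 26, zero-padded to 026.

026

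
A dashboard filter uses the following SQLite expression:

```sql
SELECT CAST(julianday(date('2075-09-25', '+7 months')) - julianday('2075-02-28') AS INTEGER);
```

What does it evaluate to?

422

Adding +7 months to 2075-09-25 gives 2076-04-25.
0 days remain in February 2075 after the 28th (28 − 28).
Full months from March 2075 through March 2076 contribute their day counts.
Then 25 days into April 2076.
Total: 0 + 31 + 30 + 31 + 30 + 31 + 31 + 30 + 31 + 30 + 31 + 31 + 29 + 31 + 25 = 422.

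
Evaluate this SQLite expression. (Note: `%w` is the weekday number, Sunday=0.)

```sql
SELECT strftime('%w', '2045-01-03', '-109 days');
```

5

First apply '-109 days': 2045-01-03 → 2044-09-16.
2044-09-16 is a Friday; with Sunday=0 that is 5.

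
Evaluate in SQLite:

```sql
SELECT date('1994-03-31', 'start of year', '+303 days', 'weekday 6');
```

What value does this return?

`start of year` rewinds 1994-03-31 to 1994-01-01.
Applying '+303 days' to 1994-01-01: counting 303 days forward gives 1994-10-31.
`weekday 6` advances to the next Saturday; 1994-10-31 is a Monday, so it moves forward to 1994-11-05.

1994-11-05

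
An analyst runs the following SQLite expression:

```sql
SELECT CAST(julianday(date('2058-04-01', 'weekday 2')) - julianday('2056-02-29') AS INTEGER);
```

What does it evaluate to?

`weekday 2` advances to the next Tuesday; 2058-04-01 is a Monday, so it moves forward to 2058-04-02.
0 days remain in February 2056 after the 29th (29 − 29).
Full months from March 2056 through March 2058 contribute their day counts.
Then 2 days into April 2058.
Total: 0 + 31 + 30 + 31 + 30 + 31 + 31 + 30 + 31 + 30 + 31 + 31 + 28 + 31 + 30 + 31 + 30 + 31 + 31 + 30 + 31 + 30 + 31 + 31 + 28 + 31 + 2 = 763.

763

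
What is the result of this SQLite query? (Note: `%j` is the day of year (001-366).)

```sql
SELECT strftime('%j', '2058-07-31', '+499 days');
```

346

First apply '+499 days': 2058-07-31 → 2059-12-12.
Day-of-year for 2059-12-12: days since 2059-01-01 inclusive = 346, zero-padded to 346.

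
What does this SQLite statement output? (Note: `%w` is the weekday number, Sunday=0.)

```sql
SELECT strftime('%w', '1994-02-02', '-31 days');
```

First apply '-31 days': 1994-02-02 → 1994-01-02.
1994-01-02 is a Sunday; with Sunday=0 that is 0.

0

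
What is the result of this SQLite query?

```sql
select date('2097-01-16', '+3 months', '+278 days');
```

2098-01-19

Adding +3 months to 2097-01-16 gives 2097-04-16.
Applying '+278 days' to 2097-04-16: counting 278 days forward gives 2098-01-19.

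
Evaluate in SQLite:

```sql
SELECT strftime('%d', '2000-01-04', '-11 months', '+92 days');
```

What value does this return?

First apply '-11 months', '+92 days': 2000-01-04 → 1999-05-07.
`%d` extracts the 2-digit day of month: 07.

07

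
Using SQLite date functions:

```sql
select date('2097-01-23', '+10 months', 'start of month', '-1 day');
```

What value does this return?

2097-10-31

Adding +10 months to 2097-01-23 gives 2097-11-23.
`start of month` rewinds 2097-11-23 to 2097-11-01.
Going back 1 day from 2097-11-01 reaches 2097-10-31 (last day of October, 31 days).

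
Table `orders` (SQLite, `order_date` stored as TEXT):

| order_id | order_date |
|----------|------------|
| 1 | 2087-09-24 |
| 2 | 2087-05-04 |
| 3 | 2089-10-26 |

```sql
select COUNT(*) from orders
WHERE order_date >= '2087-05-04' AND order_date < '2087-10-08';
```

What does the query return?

Rows in [2087-05-04, 2087-10-08): 2087-09-24, 2087-05-04 → 2 rows.

2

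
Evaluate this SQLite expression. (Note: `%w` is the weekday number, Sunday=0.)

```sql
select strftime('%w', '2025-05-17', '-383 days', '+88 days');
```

First apply '-383 days', '+88 days': 2025-05-17 → 2024-07-26.
2024-07-26 is a Friday; with Sunday=0 that is 5.

5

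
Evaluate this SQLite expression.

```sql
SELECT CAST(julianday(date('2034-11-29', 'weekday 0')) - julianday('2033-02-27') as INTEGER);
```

`weekday 0` advances to the next Sunday; 2034-11-29 is a Wednesday, so it moves forward to 2034-12-03.
1 day remains in February 2033 after the 27th (28 − 27).
Full months from March 2033 through November 2034 contribute their day counts.
Then 3 days into December 2034.
Total: 1 + 31 + 30 + 31 + 30 + 31 + 31 + 30 + 31 + 30 + 31 + 31 + 28 + 31 + 30 + 31 + 30 + 31 + 31 + 30 + 31 + 30 + 3 = 644.

644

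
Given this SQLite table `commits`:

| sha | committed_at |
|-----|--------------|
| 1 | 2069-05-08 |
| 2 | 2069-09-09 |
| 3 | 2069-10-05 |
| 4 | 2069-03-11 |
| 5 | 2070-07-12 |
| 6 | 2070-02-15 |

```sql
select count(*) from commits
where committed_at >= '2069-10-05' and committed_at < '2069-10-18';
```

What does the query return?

1

Rows in [2069-10-05, 2069-10-18): 2069-10-05 → 1 row.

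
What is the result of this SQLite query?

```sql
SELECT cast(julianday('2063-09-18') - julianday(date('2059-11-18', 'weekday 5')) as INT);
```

`weekday 5` advances to the next Friday; 2059-11-18 is a Tuesday, so it moves forward to 2059-11-21.
9 days remain in November 2059 after the 21st (30 − 21).
Full months from December 2059 through August 2063 contribute their day counts.
Then 18 days into September 2063.
Total: 9 + 31 + 31 + 29 + 31 + 30 + 31 + 30 + 31 + 31 + 30 + 31 + 30 + 31 + 31 + 28 + 31 + 30 + 31 + 30 + 31 + 31 + 30 + 31 + 30 + 31 + 31 + 28 + 31 + 30 + 31 + 30 + 31 + 31 + 30 + 31 + 30 + 31 + 31 + 28 + 31 + 30 + 31 + 30 + 31 + 31 + 18 = 1397.

1397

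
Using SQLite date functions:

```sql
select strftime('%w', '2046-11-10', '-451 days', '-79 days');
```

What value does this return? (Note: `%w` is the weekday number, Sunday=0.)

First apply '-451 days', '-79 days': 2046-11-10 → 2045-05-29.
2045-05-29 is a Monday; with Sunday=0 that is 1.

1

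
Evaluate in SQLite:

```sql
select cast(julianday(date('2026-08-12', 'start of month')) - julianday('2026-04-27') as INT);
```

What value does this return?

`start of month` rewinds 2026-08-12 to 2026-08-01.
3 days remain in April 2026 after the 27th (30 − 27).
May 2026: 31 days.
June 2026: 30 days.
July 2026: 31 days.
Then 1 day into August 2026.
Total: 3 + 31 + 30 + 31 + 1 = 96.

96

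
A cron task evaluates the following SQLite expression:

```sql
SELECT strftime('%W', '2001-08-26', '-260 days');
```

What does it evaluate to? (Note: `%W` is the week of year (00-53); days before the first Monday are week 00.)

49

First apply '-260 days': 2001-08-26 → 2000-12-09.
2000-12-09 is a Saturday. SQLite's %W counts Mondays since the year started; the result is 49.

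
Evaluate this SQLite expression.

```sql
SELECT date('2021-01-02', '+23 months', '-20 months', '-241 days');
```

2020-08-04

Adding +23 months to 2021-01-02 gives 2022-12-02.
Adding -20 months to 2022-12-02 gives 2021-04-02.
Applying '-241 days' to 2021-04-02: counting 241 days back gives 2020-08-04.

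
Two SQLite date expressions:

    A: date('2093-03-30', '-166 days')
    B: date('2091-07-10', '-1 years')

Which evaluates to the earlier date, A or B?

B

A = 2092-10-15.
B = 2090-07-10.
B is earlier.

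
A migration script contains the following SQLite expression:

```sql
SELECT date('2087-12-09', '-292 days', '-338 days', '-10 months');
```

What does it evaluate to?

2085-05-19

Applying '-292 days' to 2087-12-09: counting 292 days back gives 2087-02-20.
Applying '-338 days' to 2087-02-20: counting 338 days back gives 2086-03-19.
Adding -10 months to 2086-03-19 gives 2085-05-19.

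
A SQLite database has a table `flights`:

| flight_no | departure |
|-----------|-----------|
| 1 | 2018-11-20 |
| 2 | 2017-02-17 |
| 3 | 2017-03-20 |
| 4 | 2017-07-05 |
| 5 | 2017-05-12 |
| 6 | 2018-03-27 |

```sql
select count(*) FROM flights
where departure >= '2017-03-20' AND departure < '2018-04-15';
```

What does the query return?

4

Rows in [2017-03-20, 2018-04-15): 2017-03-20, 2017-07-05, 2017-05-12, 2018-03-27 → 4 rows.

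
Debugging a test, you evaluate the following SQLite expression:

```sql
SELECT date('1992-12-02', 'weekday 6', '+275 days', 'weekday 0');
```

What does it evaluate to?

`weekday 6` advances to the next Saturday; 1992-12-02 is a Wednesday, so it moves forward to 1992-12-05.
Applying '+275 days' to 1992-12-05: counting 275 days forward gives 1993-09-06.
`weekday 0` advances to the next Sunday; 1993-09-06 is a Monday, so it moves forward to 1993-09-12.

1993-09-12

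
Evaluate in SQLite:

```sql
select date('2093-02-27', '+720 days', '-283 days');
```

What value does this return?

Applying '+720 days' to 2093-02-27: counting 720 days forward gives 2095-02-17.
Applying '-283 days' to 2095-02-17: counting 283 days back gives 2094-05-10.

2094-05-10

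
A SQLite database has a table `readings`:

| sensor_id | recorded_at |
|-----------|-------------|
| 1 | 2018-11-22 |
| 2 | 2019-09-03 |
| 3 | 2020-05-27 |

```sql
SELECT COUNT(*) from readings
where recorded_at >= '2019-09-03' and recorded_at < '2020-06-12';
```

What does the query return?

Rows in [2019-09-03, 2020-06-12): 2019-09-03, 2020-05-27 → 2 rows.

2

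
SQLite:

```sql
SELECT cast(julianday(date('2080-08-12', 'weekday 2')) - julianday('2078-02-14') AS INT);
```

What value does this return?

911

`weekday 2` advances to the next Tuesday; 2080-08-12 is a Monday, so it moves forward to 2080-08-13.
14 days remain in February 2078 after the 14th (28 − 14).
Full months from March 2078 through July 2080 contribute their day counts.
Then 13 days into August 2080.
Total: 14 + 31 + 30 + 31 + 30 + 31 + 31 + 30 + 31 + 30 + 31 + 31 + 28 + 31 + 30 + 31 + 30 + 31 + 31 + 30 + 31 + 30 + 31 + 31 + 29 + 31 + 30 + 31 + 30 + 31 + 13 = 911.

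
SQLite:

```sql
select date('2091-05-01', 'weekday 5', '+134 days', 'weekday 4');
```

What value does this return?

2091-09-20

`weekday 5` advances to the next Friday; 2091-05-01 is a Tuesday, so it moves forward to 2091-05-04.
Applying '+134 days' to 2091-05-04: counting 134 days forward gives 2091-09-15.
`weekday 4` advances to the next Thursday; 2091-09-15 is a Saturday, so it moves forward to 2091-09-20.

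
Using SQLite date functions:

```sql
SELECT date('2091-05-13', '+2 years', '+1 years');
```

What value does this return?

Adding +2 years to 2091-05-13 gives 2093-05-13.
Adding +1 year to 2093-05-13 gives 2094-05-13.

2094-05-13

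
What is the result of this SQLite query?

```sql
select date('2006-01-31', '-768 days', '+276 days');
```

2004-09-26

Applying '-768 days' to 2006-01-31: counting 768 days back gives 2003-12-25.
Applying '+276 days' to 2003-12-25: counting 276 days forward gives 2004-09-26.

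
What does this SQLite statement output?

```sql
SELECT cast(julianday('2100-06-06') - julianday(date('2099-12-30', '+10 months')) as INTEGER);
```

-146

Adding +10 months to 2099-12-30 gives 2100-10-30.
24 days remain in June 2100 after the 6th (30 − 6).
July 2100: 31 days.
August 2100: 31 days.
September 2100: 30 days.
Then 30 days into October 2100.
Total: 24 + 31 + 31 + 30 + 30 = 146.
The subtraction is earlier − later, so the result is −146 → -146.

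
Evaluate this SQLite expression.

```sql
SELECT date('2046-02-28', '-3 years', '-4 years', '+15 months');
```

Adding -3 years to 2046-02-28 gives 2043-02-28.
Adding -4 years to 2043-02-28 gives 2039-02-28.
Adding +15 months to 2039-02-28 gives 2040-05-28.

2040-05-28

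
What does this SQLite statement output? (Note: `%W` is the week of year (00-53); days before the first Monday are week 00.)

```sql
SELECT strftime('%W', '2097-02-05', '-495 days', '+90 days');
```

First apply '-495 days', '+90 days': 2097-02-05 → 2095-12-28.
2095-12-28 is a Wednesday. SQLite's %W counts Mondays since the year started; the result is 52.

52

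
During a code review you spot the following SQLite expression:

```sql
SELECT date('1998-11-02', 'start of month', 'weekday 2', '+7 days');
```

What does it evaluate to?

1998-11-10

`start of month` rewinds 1998-11-02 to 1998-11-01.
`weekday 2` advances to the next Tuesday; 1998-11-01 is a Sunday, so it moves forward to 1998-11-03.
Advancing 7 more days within November lands on 1998-11-10.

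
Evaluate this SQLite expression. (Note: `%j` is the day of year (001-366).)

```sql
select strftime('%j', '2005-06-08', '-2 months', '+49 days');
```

First apply '-2 months', '+49 days': 2005-06-08 → 2005-05-27.
Day-of-year for 2005-05-27: days since 2005-01-01 inclusive = 147, zero-padded to 147.

147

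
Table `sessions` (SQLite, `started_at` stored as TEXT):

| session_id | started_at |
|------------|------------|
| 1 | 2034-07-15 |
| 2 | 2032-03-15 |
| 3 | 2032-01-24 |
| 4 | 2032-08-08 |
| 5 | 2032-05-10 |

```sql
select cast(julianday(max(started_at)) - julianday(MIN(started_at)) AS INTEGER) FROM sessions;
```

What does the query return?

903

MIN = 2032-01-24, MAX = 2034-07-15.
7 days remain in January 2032 after the 24th (31 − 24).
Full months from February 2032 through June 2034 contribute their day counts.
Then 15 days into July 2034.
Total: 7 + 29 + 31 + 30 + 31 + 30 + 31 + 31 + 30 + 31 + 30 + 31 + 31 + 28 + 31 + 30 + 31 + 30 + 31 + 31 + 30 + 31 + 30 + 31 + 31 + 28 + 31 + 30 + 31 + 30 + 15 = 903.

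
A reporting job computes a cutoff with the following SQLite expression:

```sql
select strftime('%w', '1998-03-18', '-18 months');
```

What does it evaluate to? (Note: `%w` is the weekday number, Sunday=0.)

3

First apply '-18 months': 1998-03-18 → 1996-09-18.
1996-09-18 is a Wednesday; with Sunday=0 that is 3.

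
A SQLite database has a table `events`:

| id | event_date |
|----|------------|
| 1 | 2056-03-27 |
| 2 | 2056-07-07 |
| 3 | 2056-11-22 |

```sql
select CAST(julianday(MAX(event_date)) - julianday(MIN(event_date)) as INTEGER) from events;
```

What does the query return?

240

MIN = 2056-03-27, MAX = 2056-11-22.
4 days remain in March 2056 after the 27th (31 − 27).
Full months from April 2056 through October 2056 contribute their day counts.
Then 22 days into November 2056.
Total: 4 + 30 + 31 + 30 + 31 + 31 + 30 + 31 + 22 = 240.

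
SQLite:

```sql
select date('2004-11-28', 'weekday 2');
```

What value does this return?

`weekday 2` advances to the next Tuesday; 2004-11-28 is a Sunday, so it moves forward to 2004-11-30.

2004-11-30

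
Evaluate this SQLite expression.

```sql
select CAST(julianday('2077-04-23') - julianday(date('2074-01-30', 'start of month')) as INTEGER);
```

`start of month` rewinds 2074-01-30 to 2074-01-01.
30 days remain in January 2074 after the 1st (31 − 1).
Full months from February 2074 through March 2077 contribute their day counts.
Then 23 days into April 2077.
Total: 30 + 28 + 31 + 30 + 31 + 30 + 31 + 31 + 30 + 31 + 30 + 31 + 31 + 28 + 31 + 30 + 31 + 30 + 31 + 31 + 30 + 31 + 30 + 31 + 31 + 29 + 31 + 30 + 31 + 30 + 31 + 31 + 30 + 31 + 30 + 31 + 31 + 28 + 31 + 23 = 1208.

1208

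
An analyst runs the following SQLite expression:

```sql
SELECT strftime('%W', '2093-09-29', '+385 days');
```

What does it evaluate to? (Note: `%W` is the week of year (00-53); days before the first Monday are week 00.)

First apply '+385 days': 2093-09-29 → 2094-10-19.
2094-10-19 is a Tuesday. SQLite's %W counts Mondays since the year started; the result is 42.

42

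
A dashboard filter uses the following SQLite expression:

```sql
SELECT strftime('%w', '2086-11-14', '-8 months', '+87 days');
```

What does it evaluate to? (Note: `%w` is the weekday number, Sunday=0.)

First apply '-8 months', '+87 days': 2086-11-14 → 2086-06-09.
2086-06-09 is a Sunday; with Sunday=0 that is 0.

0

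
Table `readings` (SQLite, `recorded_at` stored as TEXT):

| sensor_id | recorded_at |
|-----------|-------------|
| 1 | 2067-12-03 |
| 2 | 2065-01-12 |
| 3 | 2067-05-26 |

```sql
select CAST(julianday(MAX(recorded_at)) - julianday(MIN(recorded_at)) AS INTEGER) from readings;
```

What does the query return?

MIN = 2065-01-12, MAX = 2067-12-03.
19 days remain in January 2065 after the 12th (31 − 12).
Full months from February 2065 through November 2067 contribute their day counts.
Then 3 days into December 2067.
Total: 19 + 28 + 31 + 30 + 31 + 30 + 31 + 31 + 30 + 31 + 30 + 31 + 31 + 28 + 31 + 30 + 31 + 30 + 31 + 31 + 30 + 31 + 30 + 31 + 31 + 28 + 31 + 30 + 31 + 30 + 31 + 31 + 30 + 31 + 30 + 3 = 1055.

1055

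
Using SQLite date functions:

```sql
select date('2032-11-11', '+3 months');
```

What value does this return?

Adding +3 months to 2032-11-11 gives 2033-02-11.

2033-02-11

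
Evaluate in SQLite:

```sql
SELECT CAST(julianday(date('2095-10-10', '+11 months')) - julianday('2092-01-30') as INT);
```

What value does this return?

Adding +11 months to 2095-10-10 gives 2096-09-10.
1 day remains in January 2092 after the 30th (31 − 30).
Full months from February 2092 through August 2096 contribute their day counts.
Then 10 days into September 2096.
Total: 1 + 29 + 31 + 30 + 31 + 30 + 31 + 31 + 30 + 31 + 30 + 31 + 31 + 28 + 31 + 30 + 31 + 30 + 31 + 31 + 30 + 31 + 30 + 31 + 31 + 28 + 31 + 30 + 31 + 30 + 31 + 31 + 30 + 31 + 30 + 31 + 31 + 28 + 31 + 30 + 31 + 30 + 31 + 31 + 30 + 31 + 30 + 31 + 31 + 29 + 31 + 30 + 31 + 30 + 31 + 31 + 10 = 1685.

1685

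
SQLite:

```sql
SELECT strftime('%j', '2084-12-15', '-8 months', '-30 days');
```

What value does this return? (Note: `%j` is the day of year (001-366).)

076

First apply '-8 months', '-30 days': 2084-12-15 → 2084-03-16.
Day-of-year for 2084-03-16: days since 2084-01-01 inclusive = 76, zero-padded to 076.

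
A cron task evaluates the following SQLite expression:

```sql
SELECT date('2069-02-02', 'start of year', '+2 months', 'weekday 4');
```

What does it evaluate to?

`start of year` rewinds 2069-02-02 to 2069-01-01.
Adding +2 months to 2069-01-01 gives 2069-03-01.
`weekday 4` advances to the next Thursday; 2069-03-01 is a Friday, so it moves forward to 2069-03-07.

2069-03-07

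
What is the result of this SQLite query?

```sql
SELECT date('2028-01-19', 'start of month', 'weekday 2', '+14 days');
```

`start of month` rewinds 2028-01-19 to 2028-01-01.
`weekday 2` advances to the next Tuesday; 2028-01-01 is a Saturday, so it moves forward to 2028-01-04.
Advancing 14 more days within January lands on 2028-01-18.

2028-01-18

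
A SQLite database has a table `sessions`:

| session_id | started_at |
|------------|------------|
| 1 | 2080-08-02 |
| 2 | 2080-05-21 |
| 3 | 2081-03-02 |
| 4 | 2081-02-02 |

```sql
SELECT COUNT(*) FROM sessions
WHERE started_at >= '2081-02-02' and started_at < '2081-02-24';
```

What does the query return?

1

Rows in [2081-02-02, 2081-02-24): 2081-02-02 → 1 row.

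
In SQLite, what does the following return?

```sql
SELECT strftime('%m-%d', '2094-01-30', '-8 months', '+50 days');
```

07-19

First apply '-8 months', '+50 days': 2094-01-30 → 2093-07-19.
`%m-%d` extracts the month-day: 07-19.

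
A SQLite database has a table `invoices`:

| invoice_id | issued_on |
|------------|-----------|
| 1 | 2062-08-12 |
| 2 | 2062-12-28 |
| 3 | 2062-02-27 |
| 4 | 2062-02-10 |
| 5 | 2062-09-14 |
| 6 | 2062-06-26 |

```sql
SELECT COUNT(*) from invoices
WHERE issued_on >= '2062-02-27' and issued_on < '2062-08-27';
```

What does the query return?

3

Rows in [2062-02-27, 2062-08-27): 2062-08-12, 2062-02-27, 2062-06-26 → 3 rows.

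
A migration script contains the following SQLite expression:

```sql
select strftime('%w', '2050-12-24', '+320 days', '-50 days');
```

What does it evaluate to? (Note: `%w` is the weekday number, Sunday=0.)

First apply '+320 days', '-50 days': 2050-12-24 → 2051-09-20.
2051-09-20 is a Wednesday; with Sunday=0 that is 3.

3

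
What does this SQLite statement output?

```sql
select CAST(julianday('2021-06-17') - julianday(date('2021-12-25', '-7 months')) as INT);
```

Adding -7 months to 2021-12-25 gives 2021-05-25.
6 days remain in May 2021 after the 25th (31 − 25).
Then 17 days into June 2021.
Total: 6 + 17 = 23.

23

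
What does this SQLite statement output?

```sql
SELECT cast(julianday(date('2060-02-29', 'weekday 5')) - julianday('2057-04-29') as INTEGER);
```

1041

`weekday 5` advances to the next Friday; 2060-02-29 is a Sunday, so it moves forward to 2060-03-05.
1 day remains in April 2057 after the 29th (30 − 29).
Full months from May 2057 through February 2060 contribute their day counts.
Then 5 days into March 2060.
Total: 1 + 31 + 30 + 31 + 31 + 30 + 31 + 30 + 31 + 31 + 28 + 31 + 30 + 31 + 30 + 31 + 31 + 30 + 31 + 30 + 31 + 31 + 28 + 31 + 30 + 31 + 30 + 31 + 31 + 30 + 31 + 30 + 31 + 31 + 29 + 5 = 1041.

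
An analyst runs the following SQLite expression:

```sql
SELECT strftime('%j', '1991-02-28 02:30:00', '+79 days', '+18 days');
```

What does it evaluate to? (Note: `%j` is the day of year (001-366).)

156

First apply '+79 days', '+18 days': 1991-02-28 02:30:00 → 1991-06-05 02:30:00.
Day-of-year for 1991-06-05: days since 1991-01-01 inclusive = 156, zero-padded to 156.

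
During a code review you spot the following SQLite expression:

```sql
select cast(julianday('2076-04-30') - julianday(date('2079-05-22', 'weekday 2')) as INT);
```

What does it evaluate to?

-1118

`weekday 2` advances to the next Tuesday; 2079-05-22 is a Monday, so it moves forward to 2079-05-23.
0 days remain in April 2076 after the 30th (30 − 30).
Full months from May 2076 through April 2079 contribute their day counts.
Then 23 days into May 2079.
Total: 0 + 31 + 30 + 31 + 31 + 30 + 31 + 30 + 31 + 31 + 28 + 31 + 30 + 31 + 30 + 31 + 31 + 30 + 31 + 30 + 31 + 31 + 28 + 31 + 30 + 31 + 30 + 31 + 31 + 30 + 31 + 30 + 31 + 31 + 28 + 31 + 30 + 23 = 1118.
The subtraction is earlier − later, so the result is −1118 → -1118.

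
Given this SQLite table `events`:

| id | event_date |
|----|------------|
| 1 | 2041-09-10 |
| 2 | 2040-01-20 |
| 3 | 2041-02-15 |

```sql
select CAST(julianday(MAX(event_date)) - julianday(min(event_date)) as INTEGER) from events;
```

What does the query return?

599

MIN = 2040-01-20, MAX = 2041-09-10.
11 days remain in January 2040 after the 20th (31 − 20).
Full months from February 2040 through August 2041 contribute their day counts.
Then 10 days into September 2041.
Total: 11 + 29 + 31 + 30 + 31 + 30 + 31 + 31 + 30 + 31 + 30 + 31 + 31 + 28 + 31 + 30 + 31 + 30 + 31 + 31 + 10 = 599.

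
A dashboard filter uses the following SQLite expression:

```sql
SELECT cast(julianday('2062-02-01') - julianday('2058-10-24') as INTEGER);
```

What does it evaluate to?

7 days remain in October 2058 after the 24th (31 − 24).
Full months from November 2058 through January 2062 contribute their day counts.
Then 1 day into February 2062.
Total: 7 + 30 + 31 + 31 + 28 + 31 + 30 + 31 + 30 + 31 + 31 + 30 + 31 + 30 + 31 + 31 + 29 + 31 + 30 + 31 + 30 + 31 + 31 + 30 + 31 + 30 + 31 + 31 + 28 + 31 + 30 + 31 + 30 + 31 + 31 + 30 + 31 + 30 + 31 + 31 + 1 = 1196.

1196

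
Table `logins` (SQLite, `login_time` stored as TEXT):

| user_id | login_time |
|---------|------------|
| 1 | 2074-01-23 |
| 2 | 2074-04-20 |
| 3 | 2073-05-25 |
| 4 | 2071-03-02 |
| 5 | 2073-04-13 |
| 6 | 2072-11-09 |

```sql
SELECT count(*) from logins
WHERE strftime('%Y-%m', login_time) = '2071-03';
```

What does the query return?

Rows with year-month 2071-03: 2071-03-02 → 1.

1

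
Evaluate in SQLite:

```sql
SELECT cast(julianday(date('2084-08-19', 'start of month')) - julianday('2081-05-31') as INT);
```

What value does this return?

`start of month` rewinds 2084-08-19 to 2084-08-01.
0 days remain in May 2081 after the 31st (31 − 31).
Full months from June 2081 through July 2084 contribute their day counts.
Then 1 day into August 2084.
Total: 0 + 30 + 31 + 31 + 30 + 31 + 30 + 31 + 31 + 28 + 31 + 30 + 31 + 30 + 31 + 31 + 30 + 31 + 30 + 31 + 31 + 28 + 31 + 30 + 31 + 30 + 31 + 31 + 30 + 31 + 30 + 31 + 31 + 29 + 31 + 30 + 31 + 30 + 31 + 1 = 1158.

1158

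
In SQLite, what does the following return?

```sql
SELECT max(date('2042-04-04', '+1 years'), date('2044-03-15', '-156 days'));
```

2043-10-11

date('2042-04-04', '+1 years') → 2043-04-04.
date('2044-03-15', '-156 days') → 2043-10-11.
Later of the two is 2043-10-11.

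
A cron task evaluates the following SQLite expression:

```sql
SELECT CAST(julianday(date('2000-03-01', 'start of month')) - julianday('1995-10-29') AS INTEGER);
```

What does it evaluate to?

`start of month` rewinds 2000-03-01 to 2000-03-01.
2 days remain in October 1995 after the 29th (31 − 29).
Full months from November 1995 through February 2000 contribute their day counts.
Then 1 day into March 2000.
Total: 2 + 30 + 31 + 31 + 29 + 31 + 30 + 31 + 30 + 31 + 31 + 30 + 31 + 30 + 31 + 31 + 28 + 31 + 30 + 31 + 30 + 31 + 31 + 30 + 31 + 30 + 31 + 31 + 28 + 31 + 30 + 31 + 30 + 31 + 31 + 30 + 31 + 30 + 31 + 31 + 28 + 31 + 30 + 31 + 30 + 31 + 31 + 30 + 31 + 30 + 31 + 31 + 29 + 1 = 1585.

1585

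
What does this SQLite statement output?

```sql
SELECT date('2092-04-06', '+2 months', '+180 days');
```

Adding +2 months to 2092-04-06 gives 2092-06-06.
Applying '+180 days' to 2092-06-06: counting 180 days forward gives 2092-12-03.

2092-12-03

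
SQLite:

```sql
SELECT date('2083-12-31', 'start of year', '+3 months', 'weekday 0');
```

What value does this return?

`start of year` rewinds 2083-12-31 to 2083-01-01.
Adding +3 months to 2083-01-01 gives 2083-04-01.
`weekday 0` advances to the next Sunday; 2083-04-01 is a Thursday, so it moves forward to 2083-04-04.

2083-04-04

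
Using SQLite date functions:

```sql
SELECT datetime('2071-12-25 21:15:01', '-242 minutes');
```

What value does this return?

242 minutes = 4h 2m; -242 minutes from 2071-12-25 21:15:01 is 2071-12-25 17:13:01.

2071-12-25 17:13:01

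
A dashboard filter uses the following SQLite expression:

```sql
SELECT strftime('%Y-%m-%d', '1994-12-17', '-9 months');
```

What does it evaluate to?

1994-03-17

First apply '-9 months': 1994-12-17 → 1994-03-17.
`%Y-%m-%d` extracts the ISO date: 1994-03-17.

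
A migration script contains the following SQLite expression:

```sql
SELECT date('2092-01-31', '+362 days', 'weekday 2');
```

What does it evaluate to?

Applying '+362 days' to 2092-01-31: counting 362 days forward gives 2093-01-27.
`weekday 2` advances to the next Tuesday; 2093-01-27 is already a Tuesday, so it stays at 2093-01-27.

2093-01-27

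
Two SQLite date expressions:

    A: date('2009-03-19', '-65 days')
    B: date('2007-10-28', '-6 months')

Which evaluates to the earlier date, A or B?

A = 2009-01-13.
B = 2007-04-28.
B is earlier.

B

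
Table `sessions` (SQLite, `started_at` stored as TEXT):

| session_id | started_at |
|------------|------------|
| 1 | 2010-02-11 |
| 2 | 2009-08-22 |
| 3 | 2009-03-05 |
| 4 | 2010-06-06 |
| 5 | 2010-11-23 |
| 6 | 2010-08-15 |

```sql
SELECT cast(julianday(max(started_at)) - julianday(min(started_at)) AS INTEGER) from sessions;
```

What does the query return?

628

MIN = 2009-03-05, MAX = 2010-11-23.
26 days remain in March 2009 after the 5th (31 − 5).
Full months from April 2009 through October 2010 contribute their day counts.
Then 23 days into November 2010.
Total: 26 + 30 + 31 + 30 + 31 + 31 + 30 + 31 + 30 + 31 + 31 + 28 + 31 + 30 + 31 + 30 + 31 + 31 + 30 + 31 + 23 = 628.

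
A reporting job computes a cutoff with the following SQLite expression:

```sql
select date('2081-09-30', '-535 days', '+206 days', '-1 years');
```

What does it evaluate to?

Applying '-535 days' to 2081-09-30: counting 535 days back gives 2080-04-13.
Applying '+206 days' to 2080-04-13: counting 206 days forward gives 2080-11-05.
Adding -1 year to 2080-11-05 gives 2079-11-05.

2079-11-05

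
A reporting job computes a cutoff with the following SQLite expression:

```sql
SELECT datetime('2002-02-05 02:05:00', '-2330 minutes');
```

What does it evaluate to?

2330 minutes = 38h 50m; -2330 minutes from 2002-02-05 02:05:00 is 2002-02-03 11:15:00 (crosses midnight).

2002-02-03 11:15:00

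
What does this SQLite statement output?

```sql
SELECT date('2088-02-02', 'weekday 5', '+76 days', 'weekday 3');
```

`weekday 5` advances to the next Friday; 2088-02-02 is a Monday, so it moves forward to 2088-02-06.
Applying '+76 days' to 2088-02-06: counting 76 days forward gives 2088-04-22.
`weekday 3` advances to the next Wednesday; 2088-04-22 is a Thursday, so it moves forward to 2088-04-28.

2088-04-28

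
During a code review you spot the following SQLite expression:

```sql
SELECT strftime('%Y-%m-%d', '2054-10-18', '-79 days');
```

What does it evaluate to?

2054-07-31

First apply '-79 days': 2054-10-18 → 2054-07-31.
`%Y-%m-%d` extracts the ISO date: 2054-07-31.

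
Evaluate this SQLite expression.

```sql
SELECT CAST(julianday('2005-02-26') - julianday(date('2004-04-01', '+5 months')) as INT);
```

Adding +5 months to 2004-04-01 gives 2004-09-01.
29 days remain in September 2004 after the 1st (30 − 1).
October 2004: 31 days.
November 2004: 30 days.
December 2004: 31 days.
January 2005: 31 days.
Then 26 days into February 2005.
Total: 29 + 31 + 30 + 31 + 31 + 26 = 178.

178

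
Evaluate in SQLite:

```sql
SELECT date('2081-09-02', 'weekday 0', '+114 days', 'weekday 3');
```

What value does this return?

2081-12-31

`weekday 0` advances to the next Sunday; 2081-09-02 is a Tuesday, so it moves forward to 2081-09-07.
Applying '+114 days' to 2081-09-07: counting 114 days forward gives 2081-12-30.
`weekday 3` advances to the next Wednesday; 2081-12-30 is a Tuesday, so it moves forward to 2081-12-31.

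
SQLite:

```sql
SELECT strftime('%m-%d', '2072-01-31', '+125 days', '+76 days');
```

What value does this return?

First apply '+125 days', '+76 days': 2072-01-31 → 2072-08-19.
`%m-%d` extracts the month-day: 08-19.

08-19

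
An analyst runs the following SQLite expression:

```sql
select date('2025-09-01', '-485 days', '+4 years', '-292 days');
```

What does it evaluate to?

2027-07-17

Applying '-485 days' to 2025-09-01: counting 485 days back gives 2024-05-04.
Adding +4 years to 2024-05-04 gives 2028-05-04.
Applying '-292 days' to 2028-05-04: counting 292 days back gives 2027-07-17.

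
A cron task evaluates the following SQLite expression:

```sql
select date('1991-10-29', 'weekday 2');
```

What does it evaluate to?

`weekday 2` advances to the next Tuesday; 1991-10-29 is already a Tuesday, so it stays at 1991-10-29.

1991-10-29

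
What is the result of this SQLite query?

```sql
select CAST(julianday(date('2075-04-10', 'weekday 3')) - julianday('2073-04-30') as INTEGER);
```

`weekday 3` advances to the next Wednesday; 2075-04-10 is already a Wednesday, so it stays at 2075-04-10.
0 days remain in April 2073 after the 30th (30 − 30).
Full months from May 2073 through March 2075 contribute their day counts.
Then 10 days into April 2075.
Total: 0 + 31 + 30 + 31 + 31 + 30 + 31 + 30 + 31 + 31 + 28 + 31 + 30 + 31 + 30 + 31 + 31 + 30 + 31 + 30 + 31 + 31 + 28 + 31 + 10 = 710.

710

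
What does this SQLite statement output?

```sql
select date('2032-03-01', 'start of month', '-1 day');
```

`start of month` rewinds 2032-03-01 to 2032-03-01.
Going back 1 day from 2032-03-01 reaches 2032-02-29 (last day of February, 29 days).

2032-02-29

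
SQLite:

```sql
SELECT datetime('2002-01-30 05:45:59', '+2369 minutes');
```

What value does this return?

2369 minutes = 39h 29m; +2369 minutes from 2002-01-30 05:45:59 is 2002-01-31 21:14:59 (crosses midnight).

2002-01-31 21:14:59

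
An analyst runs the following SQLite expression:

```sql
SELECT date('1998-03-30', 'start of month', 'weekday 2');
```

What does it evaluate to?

`start of month` rewinds 1998-03-30 to 1998-03-01.
`weekday 2` advances to the next Tuesday; 1998-03-01 is a Sunday, so it moves forward to 1998-03-03.

1998-03-03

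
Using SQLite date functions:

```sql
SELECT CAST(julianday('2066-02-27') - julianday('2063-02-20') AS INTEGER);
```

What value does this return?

8 days remain in February 2063 after the 20th (28 − 20).
Full months from March 2063 through January 2066 contribute their day counts.
Then 27 days into February 2066.
Total: 8 + 31 + 30 + 31 + 30 + 31 + 31 + 30 + 31 + 30 + 31 + 31 + 29 + 31 + 30 + 31 + 30 + 31 + 31 + 30 + 31 + 30 + 31 + 31 + 28 + 31 + 30 + 31 + 30 + 31 + 31 + 30 + 31 + 30 + 31 + 31 + 27 = 1103.

1103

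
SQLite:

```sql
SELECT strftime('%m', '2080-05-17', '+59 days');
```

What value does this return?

First apply '+59 days': 2080-05-17 → 2080-07-15.
`%m` extracts the 2-digit month (01-12): 07.

07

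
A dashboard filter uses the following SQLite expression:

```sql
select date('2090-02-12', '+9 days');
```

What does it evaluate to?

Advancing 9 more days within February lands on 2090-02-21.

2090-02-21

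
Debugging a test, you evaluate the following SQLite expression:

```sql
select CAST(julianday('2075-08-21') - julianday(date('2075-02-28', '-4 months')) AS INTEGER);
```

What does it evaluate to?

297

Adding -4 months to 2075-02-28 gives 2074-10-28.
3 days remain in October 2074 after the 28th (31 − 28).
Full months from November 2074 through July 2075 contribute their day counts.
Then 21 days into August 2075.
Total: 3 + 30 + 31 + 31 + 28 + 31 + 30 + 31 + 30 + 31 + 21 = 297.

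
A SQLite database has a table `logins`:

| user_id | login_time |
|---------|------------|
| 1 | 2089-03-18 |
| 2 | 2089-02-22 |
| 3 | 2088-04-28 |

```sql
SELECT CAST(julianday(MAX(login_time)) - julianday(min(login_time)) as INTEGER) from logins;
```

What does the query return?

324

MIN = 2088-04-28, MAX = 2089-03-18.
2 days remain in April 2088 after the 28th (30 − 28).
Full months from May 2088 through February 2089 contribute their day counts.
Then 18 days into March 2089.
Total: 2 + 31 + 30 + 31 + 31 + 30 + 31 + 30 + 31 + 31 + 28 + 18 = 324.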